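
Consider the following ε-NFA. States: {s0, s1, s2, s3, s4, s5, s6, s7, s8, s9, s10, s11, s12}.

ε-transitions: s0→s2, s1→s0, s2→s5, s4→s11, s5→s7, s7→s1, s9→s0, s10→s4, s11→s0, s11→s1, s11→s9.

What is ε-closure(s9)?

Start with {s9}.
From s9 via ε: add s0.
From s0 via ε: add s2.
From s2 via ε: add s5.
From s5 via ε: add s7.
From s7 via ε: add s1.
No new states can be added; the closed set is {s0, s1, s2, s5, s7, s9}.

{s0, s1, s2, s5, s7, s9}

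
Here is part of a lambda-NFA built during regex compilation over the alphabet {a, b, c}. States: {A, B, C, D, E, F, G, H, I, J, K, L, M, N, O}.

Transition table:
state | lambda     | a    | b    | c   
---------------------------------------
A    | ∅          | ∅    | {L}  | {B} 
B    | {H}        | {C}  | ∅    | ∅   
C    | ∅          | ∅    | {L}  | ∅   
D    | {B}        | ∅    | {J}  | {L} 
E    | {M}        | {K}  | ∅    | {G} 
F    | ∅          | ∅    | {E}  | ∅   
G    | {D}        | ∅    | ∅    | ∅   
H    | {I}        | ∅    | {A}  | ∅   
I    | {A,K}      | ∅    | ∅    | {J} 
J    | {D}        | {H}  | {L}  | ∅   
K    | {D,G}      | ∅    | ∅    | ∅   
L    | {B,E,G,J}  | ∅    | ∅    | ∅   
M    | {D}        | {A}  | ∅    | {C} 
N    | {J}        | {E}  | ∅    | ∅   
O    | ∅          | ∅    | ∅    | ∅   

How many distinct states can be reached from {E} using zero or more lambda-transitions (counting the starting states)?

Start with {E}.
From E via lambda: add M.
From M via lambda: add D.
From D via lambda: add B.
From B via lambda: add H.
From H via lambda: add I.
From I via lambda: add A, K.
From K via lambda: add G.
lambda-closure = {A, B, D, E, G, H, I, K, M}, which has 9 states.

9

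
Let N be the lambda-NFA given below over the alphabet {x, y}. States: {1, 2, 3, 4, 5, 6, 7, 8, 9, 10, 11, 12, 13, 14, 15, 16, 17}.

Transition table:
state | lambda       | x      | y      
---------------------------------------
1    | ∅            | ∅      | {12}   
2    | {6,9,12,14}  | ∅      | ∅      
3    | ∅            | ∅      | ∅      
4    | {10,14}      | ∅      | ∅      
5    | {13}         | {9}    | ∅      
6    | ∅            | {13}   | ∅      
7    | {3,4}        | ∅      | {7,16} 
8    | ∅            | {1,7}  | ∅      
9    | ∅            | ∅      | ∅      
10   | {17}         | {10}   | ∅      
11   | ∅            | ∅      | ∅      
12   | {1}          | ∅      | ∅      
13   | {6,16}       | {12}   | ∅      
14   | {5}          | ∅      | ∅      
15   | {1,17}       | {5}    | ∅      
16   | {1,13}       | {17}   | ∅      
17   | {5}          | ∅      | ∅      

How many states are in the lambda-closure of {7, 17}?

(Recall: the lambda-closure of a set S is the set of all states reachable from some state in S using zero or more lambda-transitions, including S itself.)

Start with {7, 17}.
From 7 via lambda: add 3, 4.
From 17 via lambda: add 5.
From 4 via lambda: add 10, 14.
From 5 via lambda: add 13.
From 13 via lambda: add 6, 16.
From 16 via lambda: add 1.
lambda-closure = {1, 3, 4, 5, 6, 7, 10, 13, 14, 16, 17}, which has 11 states.

11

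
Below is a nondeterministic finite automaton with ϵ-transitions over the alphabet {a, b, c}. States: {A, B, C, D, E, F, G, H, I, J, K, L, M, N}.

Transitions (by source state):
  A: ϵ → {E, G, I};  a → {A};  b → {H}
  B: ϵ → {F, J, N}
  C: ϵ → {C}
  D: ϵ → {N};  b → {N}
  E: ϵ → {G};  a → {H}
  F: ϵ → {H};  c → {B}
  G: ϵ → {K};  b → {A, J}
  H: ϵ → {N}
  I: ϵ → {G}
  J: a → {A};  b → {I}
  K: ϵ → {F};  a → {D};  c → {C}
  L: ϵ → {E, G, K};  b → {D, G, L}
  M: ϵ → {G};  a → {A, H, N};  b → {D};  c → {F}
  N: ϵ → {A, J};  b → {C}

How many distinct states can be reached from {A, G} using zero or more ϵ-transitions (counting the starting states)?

Start with {A, G}.
From A via ϵ: add E, I.
From G via ϵ: add K.
From K via ϵ: add F.
From F via ϵ: add H.
From H via ϵ: add N.
From N via ϵ: add J.
ϵ-closure = {A, E, F, G, H, I, J, K, N}, which has 9 states.

9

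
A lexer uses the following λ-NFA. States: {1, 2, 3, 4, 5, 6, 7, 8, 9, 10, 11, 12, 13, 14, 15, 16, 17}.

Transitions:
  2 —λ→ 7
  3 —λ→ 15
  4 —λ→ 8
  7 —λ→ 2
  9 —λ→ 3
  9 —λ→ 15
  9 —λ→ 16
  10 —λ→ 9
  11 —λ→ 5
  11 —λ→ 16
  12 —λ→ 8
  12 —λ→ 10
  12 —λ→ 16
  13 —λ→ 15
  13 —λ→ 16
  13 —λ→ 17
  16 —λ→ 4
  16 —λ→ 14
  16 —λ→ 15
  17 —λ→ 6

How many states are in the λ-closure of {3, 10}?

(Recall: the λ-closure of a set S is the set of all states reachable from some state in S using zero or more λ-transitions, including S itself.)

Start with {3, 10}.
From 3 via λ: add 15.
From 10 via λ: add 9.
From 9 via λ: add 16.
From 16 via λ: add 4, 14.
From 4 via λ: add 8.
λ-closure = {3, 4, 8, 9, 10, 14, 15, 16}, which has 8 states.

8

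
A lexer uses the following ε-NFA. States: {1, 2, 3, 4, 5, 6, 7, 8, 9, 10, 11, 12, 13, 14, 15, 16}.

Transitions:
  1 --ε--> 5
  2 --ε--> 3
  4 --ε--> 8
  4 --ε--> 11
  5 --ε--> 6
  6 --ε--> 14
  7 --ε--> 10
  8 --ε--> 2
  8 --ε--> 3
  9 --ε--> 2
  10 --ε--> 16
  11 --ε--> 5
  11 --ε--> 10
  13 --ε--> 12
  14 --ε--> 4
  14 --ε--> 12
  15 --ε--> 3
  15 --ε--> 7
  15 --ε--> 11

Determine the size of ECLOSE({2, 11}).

Start with {2, 11}.
From 2 via ε: add 3.
From 11 via ε: add 5, 10.
From 5 via ε: add 6.
From 10 via ε: add 16.
From 6 via ε: add 14.
From 14 via ε: add 4, 12.
From 4 via ε: add 8.
ε-closure = {2, 3, 4, 5, 6, 8, 10, 11, 12, 14, 16}, which has 11 states.

11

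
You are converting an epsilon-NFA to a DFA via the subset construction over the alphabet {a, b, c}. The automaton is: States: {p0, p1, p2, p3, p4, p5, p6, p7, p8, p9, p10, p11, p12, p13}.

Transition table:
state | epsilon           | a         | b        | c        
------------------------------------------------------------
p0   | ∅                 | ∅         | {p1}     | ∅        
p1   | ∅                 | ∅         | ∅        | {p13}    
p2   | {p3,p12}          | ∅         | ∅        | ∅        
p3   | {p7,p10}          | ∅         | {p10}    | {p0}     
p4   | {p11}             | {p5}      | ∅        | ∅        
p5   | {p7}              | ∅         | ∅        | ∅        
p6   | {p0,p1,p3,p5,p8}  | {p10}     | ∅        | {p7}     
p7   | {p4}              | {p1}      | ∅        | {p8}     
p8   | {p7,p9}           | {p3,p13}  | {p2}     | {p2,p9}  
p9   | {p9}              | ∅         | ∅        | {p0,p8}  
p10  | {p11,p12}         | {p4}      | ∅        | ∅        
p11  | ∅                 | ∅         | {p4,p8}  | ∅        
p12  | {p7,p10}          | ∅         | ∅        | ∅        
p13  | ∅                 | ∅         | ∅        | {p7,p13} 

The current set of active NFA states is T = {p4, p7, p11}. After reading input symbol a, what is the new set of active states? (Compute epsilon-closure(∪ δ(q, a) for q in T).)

{p1, p4, p5, p7, p11}

p4 on a → {p5}.
p7 on a → {p1}.
No a-transition from p11.
Union after reading a: {p1, p5}.
Now take the epsilon-closure:
From p5 via epsilon: add p7.
From p7 via epsilon: add p4.
From p4 via epsilon: add p11.
No new states can be added; the closed set is {p1, p4, p5, p7, p11}.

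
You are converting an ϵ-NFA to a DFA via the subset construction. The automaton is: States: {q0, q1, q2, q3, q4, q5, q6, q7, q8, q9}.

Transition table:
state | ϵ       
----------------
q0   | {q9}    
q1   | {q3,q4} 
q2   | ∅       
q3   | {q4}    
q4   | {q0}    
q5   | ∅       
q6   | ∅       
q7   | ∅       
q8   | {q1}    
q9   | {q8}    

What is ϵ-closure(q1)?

{q0, q1, q3, q4, q8, q9}

Start with {q1}.
From q1 via ϵ: add q3, q4.
From q4 via ϵ: add q0.
From q0 via ϵ: add q9.
From q9 via ϵ: add q8.
No new states can be added; the closed set is {q0, q1, q3, q4, q8, q9}.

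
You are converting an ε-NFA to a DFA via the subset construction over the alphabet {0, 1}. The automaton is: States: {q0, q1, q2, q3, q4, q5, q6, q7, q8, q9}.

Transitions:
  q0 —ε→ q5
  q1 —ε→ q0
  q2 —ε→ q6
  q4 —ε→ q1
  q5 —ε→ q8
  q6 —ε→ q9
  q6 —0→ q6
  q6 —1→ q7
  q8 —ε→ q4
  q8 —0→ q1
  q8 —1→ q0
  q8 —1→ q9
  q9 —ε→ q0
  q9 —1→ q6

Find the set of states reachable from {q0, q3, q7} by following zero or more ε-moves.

Start with {q0, q3, q7}.
From q0 via ε: add q5.
From q5 via ε: add q8.
From q8 via ε: add q4.
From q4 via ε: add q1.
No new states can be added; the closed set is {q0, q1, q3, q4, q5, q7, q8}.

{q0, q1, q3, q4, q5, q7, q8}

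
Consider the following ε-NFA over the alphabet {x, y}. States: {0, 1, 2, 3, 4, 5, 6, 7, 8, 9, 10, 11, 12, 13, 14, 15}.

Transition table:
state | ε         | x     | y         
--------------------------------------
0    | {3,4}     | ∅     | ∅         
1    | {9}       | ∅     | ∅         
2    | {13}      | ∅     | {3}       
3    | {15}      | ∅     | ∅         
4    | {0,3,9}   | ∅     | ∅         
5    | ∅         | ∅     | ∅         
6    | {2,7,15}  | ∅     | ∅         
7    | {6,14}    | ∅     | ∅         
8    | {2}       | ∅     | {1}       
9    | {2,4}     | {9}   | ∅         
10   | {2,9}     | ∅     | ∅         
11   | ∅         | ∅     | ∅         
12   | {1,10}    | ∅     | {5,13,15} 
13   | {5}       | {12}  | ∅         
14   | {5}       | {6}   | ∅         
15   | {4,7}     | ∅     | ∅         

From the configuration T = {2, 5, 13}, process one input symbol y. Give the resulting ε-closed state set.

{0, 2, 3, 4, 5, 6, 7, 9, 13, 14, 15}

2 on y → {3}.
No y-transition from 5, 13.
Union after reading y: {3}.
Now take the ε-closure:
From 3 via ε: add 15.
From 15 via ε: add 4, 7.
From 4 via ε: add 0, 9.
From 7 via ε: add 6, 14.
From 6 via ε: add 2.
From 14 via ε: add 5.
From 2 via ε: add 13.
No new states can be added; the closed set is {0, 2, 3, 4, 5, 6, 7, 9, 13, 14, 15}.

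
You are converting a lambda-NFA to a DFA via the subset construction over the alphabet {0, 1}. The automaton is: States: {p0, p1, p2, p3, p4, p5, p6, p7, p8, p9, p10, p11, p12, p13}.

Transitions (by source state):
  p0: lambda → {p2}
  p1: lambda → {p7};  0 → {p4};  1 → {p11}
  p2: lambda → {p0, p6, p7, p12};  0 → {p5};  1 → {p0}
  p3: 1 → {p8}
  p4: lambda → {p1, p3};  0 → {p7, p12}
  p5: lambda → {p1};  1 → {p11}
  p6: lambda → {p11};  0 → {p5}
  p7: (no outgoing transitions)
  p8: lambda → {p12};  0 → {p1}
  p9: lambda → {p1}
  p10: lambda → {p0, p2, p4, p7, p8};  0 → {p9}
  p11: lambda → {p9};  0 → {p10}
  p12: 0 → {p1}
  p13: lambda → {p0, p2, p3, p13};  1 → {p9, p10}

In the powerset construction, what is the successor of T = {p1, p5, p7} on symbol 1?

{p1, p7, p9, p11}

p1 on 1 → {p11}.
p5 on 1 → {p11}.
No 1-transition from p7.
Union after reading 1: {p11}.
Now take the lambda-closure:
From p11 via lambda: add p9.
From p9 via lambda: add p1.
From p1 via lambda: add p7.
No new states can be added; the closed set is {p1, p7, p9, p11}.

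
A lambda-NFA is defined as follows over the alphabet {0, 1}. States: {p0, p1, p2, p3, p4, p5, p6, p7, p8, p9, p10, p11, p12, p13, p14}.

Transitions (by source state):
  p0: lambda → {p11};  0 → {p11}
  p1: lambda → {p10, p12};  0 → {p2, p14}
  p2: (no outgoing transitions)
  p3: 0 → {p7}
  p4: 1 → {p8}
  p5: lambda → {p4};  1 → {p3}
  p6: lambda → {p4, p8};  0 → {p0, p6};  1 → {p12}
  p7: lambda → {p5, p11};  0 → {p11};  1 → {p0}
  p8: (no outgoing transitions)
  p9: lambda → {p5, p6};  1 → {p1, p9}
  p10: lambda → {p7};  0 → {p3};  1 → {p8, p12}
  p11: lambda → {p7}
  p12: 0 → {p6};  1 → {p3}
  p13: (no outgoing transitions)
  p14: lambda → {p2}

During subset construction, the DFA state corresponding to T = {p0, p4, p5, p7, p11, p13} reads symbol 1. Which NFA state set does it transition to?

p4 on 1 → {p8}.
p5 on 1 → {p3}.
p7 on 1 → {p0}.
No 1-transition from p0, p11, p13.
Union after reading 1: {p0, p3, p8}.
Now take the lambda-closure:
From p0 via lambda: add p11.
From p11 via lambda: add p7.
From p7 via lambda: add p5.
From p5 via lambda: add p4.
No new states can be added; the closed set is {p0, p3, p4, p5, p7, p8, p11}.

{p0, p3, p4, p5, p7, p8, p11}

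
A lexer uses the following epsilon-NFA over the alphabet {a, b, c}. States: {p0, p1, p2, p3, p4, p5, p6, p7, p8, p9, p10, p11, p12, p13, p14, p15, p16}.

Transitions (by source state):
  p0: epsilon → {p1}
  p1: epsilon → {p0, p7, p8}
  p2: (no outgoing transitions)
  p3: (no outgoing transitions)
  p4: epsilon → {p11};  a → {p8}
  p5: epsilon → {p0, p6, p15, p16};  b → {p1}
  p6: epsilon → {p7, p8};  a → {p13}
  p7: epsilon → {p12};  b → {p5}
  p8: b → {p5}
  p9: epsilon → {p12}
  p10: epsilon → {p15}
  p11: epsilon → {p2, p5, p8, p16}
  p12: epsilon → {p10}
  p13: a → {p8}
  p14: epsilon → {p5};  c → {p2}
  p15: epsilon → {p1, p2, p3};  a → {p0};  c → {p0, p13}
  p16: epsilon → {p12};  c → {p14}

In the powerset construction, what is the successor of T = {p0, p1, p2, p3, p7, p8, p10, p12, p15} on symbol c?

{p0, p1, p2, p3, p7, p8, p10, p12, p13, p15}

p15 on c → {p0, p13}.
No c-transition from p0, p1, p2, p3, p7, p8, p10, p12.
Union after reading c: {p0, p13}.
Now take the epsilon-closure:
From p0 via epsilon: add p1.
From p1 via epsilon: add p7, p8.
From p7 via epsilon: add p12.
From p12 via epsilon: add p10.
From p10 via epsilon: add p15.
From p15 via epsilon: add p2, p3.
No new states can be added; the closed set is {p0, p1, p2, p3, p7, p8, p10, p12, p13, p15}.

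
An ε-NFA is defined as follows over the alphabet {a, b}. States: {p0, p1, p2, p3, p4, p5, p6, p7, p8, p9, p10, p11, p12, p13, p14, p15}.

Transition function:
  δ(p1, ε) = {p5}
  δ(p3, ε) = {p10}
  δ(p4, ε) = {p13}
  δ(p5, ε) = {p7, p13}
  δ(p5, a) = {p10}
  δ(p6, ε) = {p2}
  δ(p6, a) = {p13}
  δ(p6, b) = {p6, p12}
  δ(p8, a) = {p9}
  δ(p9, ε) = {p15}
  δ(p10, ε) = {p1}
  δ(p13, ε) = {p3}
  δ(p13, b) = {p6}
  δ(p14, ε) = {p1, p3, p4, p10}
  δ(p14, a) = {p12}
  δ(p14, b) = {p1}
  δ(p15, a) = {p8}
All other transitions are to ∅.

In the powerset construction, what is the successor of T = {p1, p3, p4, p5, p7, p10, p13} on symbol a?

{p1, p3, p5, p7, p10, p13}

p5 on a → {p10}.
No a-transition from p1, p3, p4, p7, p10, p13.
Union after reading a: {p10}.
Now take the ε-closure:
From p10 via ε: add p1.
From p1 via ε: add p5.
From p5 via ε: add p7, p13.
From p13 via ε: add p3.
No new states can be added; the closed set is {p1, p3, p5, p7, p10, p13}.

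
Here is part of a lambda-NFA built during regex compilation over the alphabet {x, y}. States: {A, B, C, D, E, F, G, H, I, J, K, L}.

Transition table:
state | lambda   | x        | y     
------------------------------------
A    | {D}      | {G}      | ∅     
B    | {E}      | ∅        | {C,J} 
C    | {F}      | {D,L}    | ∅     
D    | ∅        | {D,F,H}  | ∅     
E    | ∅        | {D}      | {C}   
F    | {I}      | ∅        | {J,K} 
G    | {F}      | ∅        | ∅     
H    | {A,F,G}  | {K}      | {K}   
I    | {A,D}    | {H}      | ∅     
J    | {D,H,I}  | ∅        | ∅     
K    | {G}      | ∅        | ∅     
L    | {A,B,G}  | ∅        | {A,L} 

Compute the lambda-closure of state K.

Start with {K}.
From K via lambda: add G.
From G via lambda: add F.
From F via lambda: add I.
From I via lambda: add A, D.
No new states can be added; the closed set is {A, D, F, G, I, K}.

{A, D, F, G, I, K}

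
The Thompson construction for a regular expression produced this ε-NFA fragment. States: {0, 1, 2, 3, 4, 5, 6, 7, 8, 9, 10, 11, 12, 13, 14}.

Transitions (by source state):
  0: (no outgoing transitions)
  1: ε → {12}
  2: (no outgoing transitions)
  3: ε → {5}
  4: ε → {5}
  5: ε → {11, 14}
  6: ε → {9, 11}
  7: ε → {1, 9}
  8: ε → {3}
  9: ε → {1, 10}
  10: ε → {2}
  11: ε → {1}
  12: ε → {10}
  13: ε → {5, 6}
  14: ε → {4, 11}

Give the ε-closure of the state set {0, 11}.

{0, 1, 2, 10, 11, 12}

Start with {0, 11}.
From 11 via ε: add 1.
From 1 via ε: add 12.
From 12 via ε: add 10.
From 10 via ε: add 2.
No new states can be added; the closed set is {0, 1, 2, 10, 11, 12}.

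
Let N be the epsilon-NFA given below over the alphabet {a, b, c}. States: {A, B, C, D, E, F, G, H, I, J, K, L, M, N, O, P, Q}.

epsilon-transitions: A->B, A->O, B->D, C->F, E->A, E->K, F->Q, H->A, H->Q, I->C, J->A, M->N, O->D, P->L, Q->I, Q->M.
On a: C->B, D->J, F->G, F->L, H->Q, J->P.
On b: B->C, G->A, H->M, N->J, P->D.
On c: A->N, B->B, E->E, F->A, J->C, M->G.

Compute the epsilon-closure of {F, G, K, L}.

{C, F, G, I, K, L, M, N, Q}

Start with {F, G, K, L}.
From F via epsilon: add Q.
From Q via epsilon: add I, M.
From I via epsilon: add C.
From M via epsilon: add N.
No new states can be added; the closed set is {C, F, G, I, K, L, M, N, Q}.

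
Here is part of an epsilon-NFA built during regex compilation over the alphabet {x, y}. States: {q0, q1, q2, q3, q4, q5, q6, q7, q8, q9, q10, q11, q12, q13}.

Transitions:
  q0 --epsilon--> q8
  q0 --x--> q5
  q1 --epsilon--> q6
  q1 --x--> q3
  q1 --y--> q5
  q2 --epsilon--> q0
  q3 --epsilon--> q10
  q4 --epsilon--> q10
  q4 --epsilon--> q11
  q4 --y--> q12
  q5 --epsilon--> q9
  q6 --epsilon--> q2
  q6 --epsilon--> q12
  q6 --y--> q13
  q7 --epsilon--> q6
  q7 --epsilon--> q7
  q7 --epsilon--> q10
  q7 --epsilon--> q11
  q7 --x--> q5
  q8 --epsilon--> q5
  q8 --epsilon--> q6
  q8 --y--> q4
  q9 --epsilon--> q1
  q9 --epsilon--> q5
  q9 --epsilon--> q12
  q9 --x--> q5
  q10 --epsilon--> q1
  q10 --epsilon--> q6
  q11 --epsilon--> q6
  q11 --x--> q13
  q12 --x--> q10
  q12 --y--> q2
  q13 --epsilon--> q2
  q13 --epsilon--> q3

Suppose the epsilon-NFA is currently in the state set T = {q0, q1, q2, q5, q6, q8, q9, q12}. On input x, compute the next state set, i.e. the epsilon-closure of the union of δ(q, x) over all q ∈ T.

{q0, q1, q2, q3, q5, q6, q8, q9, q10, q12}

q0 on x → {q5}.
q1 on x → {q3}.
q9 on x → {q5}.
q12 on x → {q10}.
No x-transition from q2, q5, q6, q8.
Union after reading x: {q3, q5, q10}.
Now take the epsilon-closure:
From q5 via epsilon: add q9.
From q10 via epsilon: add q1, q6.
From q6 via epsilon: add q2, q12.
From q2 via epsilon: add q0.
From q0 via epsilon: add q8.
No new states can be added; the closed set is {q0, q1, q2, q3, q5, q6, q8, q9, q10, q12}.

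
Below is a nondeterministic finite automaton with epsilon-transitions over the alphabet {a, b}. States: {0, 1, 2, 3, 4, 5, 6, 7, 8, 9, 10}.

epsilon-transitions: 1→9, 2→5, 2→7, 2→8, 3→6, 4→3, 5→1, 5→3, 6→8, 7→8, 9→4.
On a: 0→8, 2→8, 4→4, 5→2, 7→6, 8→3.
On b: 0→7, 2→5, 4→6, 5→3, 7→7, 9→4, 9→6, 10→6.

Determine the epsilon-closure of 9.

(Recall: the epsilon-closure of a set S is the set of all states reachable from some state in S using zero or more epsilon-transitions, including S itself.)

{3, 4, 6, 8, 9}

Start with {9}.
From 9 via epsilon: add 4.
From 4 via epsilon: add 3.
From 3 via epsilon: add 6.
From 6 via epsilon: add 8.
No new states can be added; the closed set is {3, 4, 6, 8, 9}.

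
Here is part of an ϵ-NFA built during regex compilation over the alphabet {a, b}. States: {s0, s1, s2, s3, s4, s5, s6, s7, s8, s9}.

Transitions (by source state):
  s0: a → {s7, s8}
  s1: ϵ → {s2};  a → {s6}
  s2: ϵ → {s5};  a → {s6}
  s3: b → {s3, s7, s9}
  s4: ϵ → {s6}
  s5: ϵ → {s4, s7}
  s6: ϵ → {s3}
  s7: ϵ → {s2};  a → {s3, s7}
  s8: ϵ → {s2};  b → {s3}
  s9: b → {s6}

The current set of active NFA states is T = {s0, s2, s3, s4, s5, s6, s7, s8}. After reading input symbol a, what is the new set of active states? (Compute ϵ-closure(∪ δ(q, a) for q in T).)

{s2, s3, s4, s5, s6, s7, s8}

s0 on a → {s7, s8}.
s2 on a → {s6}.
s7 on a → {s3, s7}.
No a-transition from s3, s4, s5, s6, s8.
Union after reading a: {s3, s6, s7, s8}.
Now take the ϵ-closure:
From s7 via ϵ: add s2.
From s2 via ϵ: add s5.
From s5 via ϵ: add s4.
No new states can be added; the closed set is {s2, s3, s4, s5, s6, s7, s8}.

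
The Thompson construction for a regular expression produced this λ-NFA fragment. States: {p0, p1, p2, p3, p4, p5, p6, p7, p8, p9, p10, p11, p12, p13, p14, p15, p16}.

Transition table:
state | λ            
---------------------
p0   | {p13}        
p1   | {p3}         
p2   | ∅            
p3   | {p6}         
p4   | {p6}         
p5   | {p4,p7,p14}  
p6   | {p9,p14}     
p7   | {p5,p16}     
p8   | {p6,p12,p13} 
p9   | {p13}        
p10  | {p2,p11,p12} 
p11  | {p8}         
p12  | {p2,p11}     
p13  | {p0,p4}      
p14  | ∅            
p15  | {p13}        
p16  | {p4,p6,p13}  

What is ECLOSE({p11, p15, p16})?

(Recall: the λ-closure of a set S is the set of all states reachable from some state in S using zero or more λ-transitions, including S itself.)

Start with {p11, p15, p16}.
From p11 via λ: add p8.
From p15 via λ: add p13.
From p16 via λ: add p4, p6.
From p6 via λ: add p9, p14.
From p8 via λ: add p12.
From p13 via λ: add p0.
From p12 via λ: add p2.
No new states can be added; the closed set is {p0, p2, p4, p6, p8, p9, p11, p12, p13, p14, p15, p16}.

{p0, p2, p4, p6, p8, p9, p11, p12, p13, p14, p15, p16}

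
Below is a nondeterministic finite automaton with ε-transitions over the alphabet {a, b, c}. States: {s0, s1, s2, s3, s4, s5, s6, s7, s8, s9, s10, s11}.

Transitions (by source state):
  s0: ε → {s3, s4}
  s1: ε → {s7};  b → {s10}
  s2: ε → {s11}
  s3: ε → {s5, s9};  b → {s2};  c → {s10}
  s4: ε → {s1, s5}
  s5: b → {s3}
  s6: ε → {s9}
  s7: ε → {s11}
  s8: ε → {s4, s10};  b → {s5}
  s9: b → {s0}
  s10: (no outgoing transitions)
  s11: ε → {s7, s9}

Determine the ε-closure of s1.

Start with {s1}.
From s1 via ε: add s7.
From s7 via ε: add s11.
From s11 via ε: add s9.
No new states can be added; the closed set is {s1, s7, s9, s11}.

{s1, s7, s9, s11}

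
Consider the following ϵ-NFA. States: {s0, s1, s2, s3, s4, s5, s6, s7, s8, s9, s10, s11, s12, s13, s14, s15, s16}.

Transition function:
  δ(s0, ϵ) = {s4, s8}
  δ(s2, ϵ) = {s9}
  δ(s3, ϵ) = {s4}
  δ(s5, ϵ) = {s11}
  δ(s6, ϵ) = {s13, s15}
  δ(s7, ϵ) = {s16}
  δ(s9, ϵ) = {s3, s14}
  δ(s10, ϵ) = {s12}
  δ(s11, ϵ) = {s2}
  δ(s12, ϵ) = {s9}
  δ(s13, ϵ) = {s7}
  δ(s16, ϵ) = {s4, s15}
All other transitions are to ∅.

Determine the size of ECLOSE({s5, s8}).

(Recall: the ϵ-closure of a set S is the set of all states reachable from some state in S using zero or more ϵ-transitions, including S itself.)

Start with {s5, s8}.
From s5 via ϵ: add s11.
From s11 via ϵ: add s2.
From s2 via ϵ: add s9.
From s9 via ϵ: add s3, s14.
From s3 via ϵ: add s4.
ϵ-closure = {s2, s3, s4, s5, s8, s9, s11, s14}, which has 8 states.

8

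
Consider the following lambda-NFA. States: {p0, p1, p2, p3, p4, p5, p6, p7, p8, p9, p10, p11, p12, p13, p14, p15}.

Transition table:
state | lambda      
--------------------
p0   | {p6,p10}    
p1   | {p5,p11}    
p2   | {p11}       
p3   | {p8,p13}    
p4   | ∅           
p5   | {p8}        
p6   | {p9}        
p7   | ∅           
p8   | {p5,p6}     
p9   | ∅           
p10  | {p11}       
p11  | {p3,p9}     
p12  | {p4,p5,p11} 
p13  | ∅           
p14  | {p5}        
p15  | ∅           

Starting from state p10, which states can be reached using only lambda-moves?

Start with {p10}.
From p10 via lambda: add p11.
From p11 via lambda: add p3, p9.
From p3 via lambda: add p8, p13.
From p8 via lambda: add p5, p6.
No new states can be added; the closed set is {p3, p5, p6, p8, p9, p10, p11, p13}.

{p3, p5, p6, p8, p9, p10, p11, p13}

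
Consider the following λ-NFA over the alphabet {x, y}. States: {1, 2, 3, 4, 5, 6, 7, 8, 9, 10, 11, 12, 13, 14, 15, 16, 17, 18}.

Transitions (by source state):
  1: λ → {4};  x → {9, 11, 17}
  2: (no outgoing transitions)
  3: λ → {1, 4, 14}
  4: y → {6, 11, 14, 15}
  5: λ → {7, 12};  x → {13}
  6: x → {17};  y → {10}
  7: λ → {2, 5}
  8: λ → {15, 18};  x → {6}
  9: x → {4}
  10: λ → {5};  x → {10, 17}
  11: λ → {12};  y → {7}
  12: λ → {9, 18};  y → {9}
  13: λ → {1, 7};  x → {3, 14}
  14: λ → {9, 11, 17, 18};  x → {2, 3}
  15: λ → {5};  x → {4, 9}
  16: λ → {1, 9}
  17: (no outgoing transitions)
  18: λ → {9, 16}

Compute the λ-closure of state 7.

{1, 2, 4, 5, 7, 9, 12, 16, 18}

Start with {7}.
From 7 via λ: add 2, 5.
From 5 via λ: add 12.
From 12 via λ: add 9, 18.
From 18 via λ: add 16.
From 16 via λ: add 1.
From 1 via λ: add 4.
No new states can be added; the closed set is {1, 2, 4, 5, 7, 9, 12, 16, 18}.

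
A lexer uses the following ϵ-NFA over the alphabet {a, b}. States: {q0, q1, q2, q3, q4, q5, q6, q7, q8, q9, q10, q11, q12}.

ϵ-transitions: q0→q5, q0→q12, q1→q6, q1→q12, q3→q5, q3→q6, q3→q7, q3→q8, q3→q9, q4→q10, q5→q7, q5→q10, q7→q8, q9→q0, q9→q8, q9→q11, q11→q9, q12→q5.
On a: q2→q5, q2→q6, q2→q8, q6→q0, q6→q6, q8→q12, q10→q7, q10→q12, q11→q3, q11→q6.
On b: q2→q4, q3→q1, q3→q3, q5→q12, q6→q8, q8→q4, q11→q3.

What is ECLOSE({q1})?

Start with {q1}.
From q1 via ϵ: add q6, q12.
From q12 via ϵ: add q5.
From q5 via ϵ: add q7, q10.
From q7 via ϵ: add q8.
No new states can be added; the closed set is {q1, q5, q6, q7, q8, q10, q12}.

{q1, q5, q6, q7, q8, q10, q12}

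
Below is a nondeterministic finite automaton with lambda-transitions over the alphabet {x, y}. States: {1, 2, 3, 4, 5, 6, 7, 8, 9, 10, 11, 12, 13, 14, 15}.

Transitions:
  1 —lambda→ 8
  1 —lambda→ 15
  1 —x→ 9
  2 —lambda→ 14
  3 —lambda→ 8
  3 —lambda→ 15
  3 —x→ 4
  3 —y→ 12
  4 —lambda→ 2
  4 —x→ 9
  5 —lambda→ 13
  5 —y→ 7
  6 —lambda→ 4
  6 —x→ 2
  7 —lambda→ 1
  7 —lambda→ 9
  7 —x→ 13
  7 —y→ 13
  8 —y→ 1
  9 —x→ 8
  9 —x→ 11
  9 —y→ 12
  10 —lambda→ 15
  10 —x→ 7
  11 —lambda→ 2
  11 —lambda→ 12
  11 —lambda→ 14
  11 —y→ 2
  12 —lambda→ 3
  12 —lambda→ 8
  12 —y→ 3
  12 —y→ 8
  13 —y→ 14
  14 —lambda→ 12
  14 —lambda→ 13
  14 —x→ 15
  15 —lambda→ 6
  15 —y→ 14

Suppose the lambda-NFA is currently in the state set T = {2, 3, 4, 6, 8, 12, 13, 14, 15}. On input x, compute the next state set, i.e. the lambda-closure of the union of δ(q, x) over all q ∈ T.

{2, 3, 4, 6, 8, 9, 12, 13, 14, 15}

3 on x → {4}.
4 on x → {9}.
6 on x → {2}.
14 on x → {15}.
No x-transition from 2, 8, 12, 13, 15.
Union after reading x: {2, 4, 9, 15}.
Now take the lambda-closure:
From 2 via lambda: add 14.
From 15 via lambda: add 6.
From 14 via lambda: add 12, 13.
From 12 via lambda: add 3, 8.
No new states can be added; the closed set is {2, 3, 4, 6, 8, 9, 12, 13, 14, 15}.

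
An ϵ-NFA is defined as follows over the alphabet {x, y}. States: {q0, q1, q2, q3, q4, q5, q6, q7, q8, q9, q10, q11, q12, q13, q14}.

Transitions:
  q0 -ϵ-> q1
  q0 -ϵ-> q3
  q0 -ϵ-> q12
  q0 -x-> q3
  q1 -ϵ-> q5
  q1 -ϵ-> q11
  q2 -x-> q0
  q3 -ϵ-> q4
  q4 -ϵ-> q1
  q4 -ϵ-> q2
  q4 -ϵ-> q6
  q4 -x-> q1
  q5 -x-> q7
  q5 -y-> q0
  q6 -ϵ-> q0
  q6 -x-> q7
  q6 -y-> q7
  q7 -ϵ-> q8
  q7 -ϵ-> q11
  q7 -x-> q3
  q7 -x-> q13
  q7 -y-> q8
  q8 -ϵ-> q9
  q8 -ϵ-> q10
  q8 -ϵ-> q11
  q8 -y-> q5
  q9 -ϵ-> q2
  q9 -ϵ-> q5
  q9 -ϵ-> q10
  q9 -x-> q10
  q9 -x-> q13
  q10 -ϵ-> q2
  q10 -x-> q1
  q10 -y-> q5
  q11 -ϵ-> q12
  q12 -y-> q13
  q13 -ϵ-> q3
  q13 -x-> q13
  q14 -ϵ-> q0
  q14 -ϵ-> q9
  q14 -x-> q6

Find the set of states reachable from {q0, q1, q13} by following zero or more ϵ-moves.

Start with {q0, q1, q13}.
From q0 via ϵ: add q3, q12.
From q1 via ϵ: add q5, q11.
From q3 via ϵ: add q4.
From q4 via ϵ: add q2, q6.
No new states can be added; the closed set is {q0, q1, q2, q3, q4, q5, q6, q11, q12, q13}.

{q0, q1, q2, q3, q4, q5, q6, q11, q12, q13}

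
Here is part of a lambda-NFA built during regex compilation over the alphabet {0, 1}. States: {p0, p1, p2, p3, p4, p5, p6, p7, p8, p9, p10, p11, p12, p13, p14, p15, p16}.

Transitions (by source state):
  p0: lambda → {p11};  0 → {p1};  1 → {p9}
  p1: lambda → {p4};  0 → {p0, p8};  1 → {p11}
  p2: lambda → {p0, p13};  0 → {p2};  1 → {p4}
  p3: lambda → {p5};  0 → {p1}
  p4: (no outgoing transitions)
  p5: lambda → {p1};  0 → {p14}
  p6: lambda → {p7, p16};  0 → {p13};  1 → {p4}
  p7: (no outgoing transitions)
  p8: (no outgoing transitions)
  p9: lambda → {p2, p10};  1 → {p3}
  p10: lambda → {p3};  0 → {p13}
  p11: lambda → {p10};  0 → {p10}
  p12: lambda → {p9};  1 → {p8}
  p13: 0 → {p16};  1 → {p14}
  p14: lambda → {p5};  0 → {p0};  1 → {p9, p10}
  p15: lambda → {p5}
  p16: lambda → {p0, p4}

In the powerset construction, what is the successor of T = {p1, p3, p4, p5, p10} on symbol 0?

p1 on 0 → {p0, p8}.
p3 on 0 → {p1}.
p5 on 0 → {p14}.
p10 on 0 → {p13}.
No 0-transition from p4.
Union after reading 0: {p0, p1, p8, p13, p14}.
Now take the lambda-closure:
From p0 via lambda: add p11.
From p1 via lambda: add p4.
From p14 via lambda: add p5.
From p11 via lambda: add p10.
From p10 via lambda: add p3.
No new states can be added; the closed set is {p0, p1, p3, p4, p5, p8, p10, p11, p13, p14}.

{p0, p1, p3, p4, p5, p8, p10, p11, p13, p14}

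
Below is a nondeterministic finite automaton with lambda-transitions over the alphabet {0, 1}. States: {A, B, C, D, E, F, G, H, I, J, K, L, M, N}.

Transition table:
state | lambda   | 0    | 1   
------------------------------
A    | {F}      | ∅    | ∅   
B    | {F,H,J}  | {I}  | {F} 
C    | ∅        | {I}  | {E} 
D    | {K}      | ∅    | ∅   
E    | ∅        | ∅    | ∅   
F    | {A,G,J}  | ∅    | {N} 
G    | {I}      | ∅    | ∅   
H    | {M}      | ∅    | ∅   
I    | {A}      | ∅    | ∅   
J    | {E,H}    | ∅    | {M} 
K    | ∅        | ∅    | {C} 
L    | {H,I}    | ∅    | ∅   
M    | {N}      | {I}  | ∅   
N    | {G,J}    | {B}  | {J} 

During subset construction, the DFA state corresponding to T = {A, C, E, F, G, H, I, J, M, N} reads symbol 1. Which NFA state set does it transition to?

{A, E, F, G, H, I, J, M, N}

C on 1 → {E}.
F on 1 → {N}.
J on 1 → {M}.
N on 1 → {J}.
No 1-transition from A, E, G, H, I, M.
Union after reading 1: {E, J, M, N}.
Now take the lambda-closure:
From J via lambda: add H.
From N via lambda: add G.
From G via lambda: add I.
From I via lambda: add A.
From A via lambda: add F.
No new states can be added; the closed set is {A, E, F, G, H, I, J, M, N}.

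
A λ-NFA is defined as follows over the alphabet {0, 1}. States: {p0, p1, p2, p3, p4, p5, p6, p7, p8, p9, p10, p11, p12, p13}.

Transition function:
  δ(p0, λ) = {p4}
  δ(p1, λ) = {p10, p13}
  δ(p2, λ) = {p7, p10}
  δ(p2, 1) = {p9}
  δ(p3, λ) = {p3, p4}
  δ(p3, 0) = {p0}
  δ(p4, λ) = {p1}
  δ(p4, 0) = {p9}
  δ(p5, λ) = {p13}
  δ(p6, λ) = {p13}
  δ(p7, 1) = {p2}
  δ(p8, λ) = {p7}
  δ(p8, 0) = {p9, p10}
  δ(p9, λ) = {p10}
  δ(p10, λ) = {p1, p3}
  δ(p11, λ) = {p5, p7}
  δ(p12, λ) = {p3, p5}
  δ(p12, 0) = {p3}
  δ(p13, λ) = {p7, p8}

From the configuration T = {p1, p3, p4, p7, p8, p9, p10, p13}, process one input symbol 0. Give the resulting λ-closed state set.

{p0, p1, p3, p4, p7, p8, p9, p10, p13}

p3 on 0 → {p0}.
p4 on 0 → {p9}.
p8 on 0 → {p9, p10}.
No 0-transition from p1, p7, p9, p10, p13.
Union after reading 0: {p0, p9, p10}.
Now take the λ-closure:
From p0 via λ: add p4.
From p10 via λ: add p1, p3.
From p1 via λ: add p13.
From p13 via λ: add p7, p8.
No new states can be added; the closed set is {p0, p1, p3, p4, p7, p8, p9, p10, p13}.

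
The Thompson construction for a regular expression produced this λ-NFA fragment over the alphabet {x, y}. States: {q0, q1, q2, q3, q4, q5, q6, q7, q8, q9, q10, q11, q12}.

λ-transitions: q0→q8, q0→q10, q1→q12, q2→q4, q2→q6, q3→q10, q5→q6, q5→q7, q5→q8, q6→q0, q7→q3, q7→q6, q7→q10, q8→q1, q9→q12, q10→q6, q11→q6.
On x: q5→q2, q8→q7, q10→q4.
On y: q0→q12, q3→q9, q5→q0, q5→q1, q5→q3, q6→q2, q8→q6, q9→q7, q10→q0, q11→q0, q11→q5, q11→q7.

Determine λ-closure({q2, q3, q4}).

Start with {q2, q3, q4}.
From q2 via λ: add q6.
From q3 via λ: add q10.
From q6 via λ: add q0.
From q0 via λ: add q8.
From q8 via λ: add q1.
From q1 via λ: add q12.
No new states can be added; the closed set is {q0, q1, q2, q3, q4, q6, q8, q10, q12}.

{q0, q1, q2, q3, q4, q6, q8, q10, q12}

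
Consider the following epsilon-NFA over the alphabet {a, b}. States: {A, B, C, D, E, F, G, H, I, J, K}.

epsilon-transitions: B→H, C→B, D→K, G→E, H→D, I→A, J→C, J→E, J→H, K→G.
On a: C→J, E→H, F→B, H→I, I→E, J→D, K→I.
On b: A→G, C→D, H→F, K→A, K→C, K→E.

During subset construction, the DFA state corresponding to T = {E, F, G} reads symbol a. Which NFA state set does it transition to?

{B, D, E, G, H, K}

E on a → {H}.
F on a → {B}.
No a-transition from G.
Union after reading a: {B, H}.
Now take the epsilon-closure:
From H via epsilon: add D.
From D via epsilon: add K.
From K via epsilon: add G.
From G via epsilon: add E.
No new states can be added; the closed set is {B, D, E, G, H, K}.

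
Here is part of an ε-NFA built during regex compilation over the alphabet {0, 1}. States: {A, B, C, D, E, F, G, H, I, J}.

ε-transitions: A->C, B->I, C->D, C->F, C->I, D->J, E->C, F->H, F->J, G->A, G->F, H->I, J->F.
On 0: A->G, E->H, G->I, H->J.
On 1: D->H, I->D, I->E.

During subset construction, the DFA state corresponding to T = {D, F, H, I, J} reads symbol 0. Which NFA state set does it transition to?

{F, H, I, J}

H on 0 → {J}.
No 0-transition from D, F, I, J.
Union after reading 0: {J}.
Now take the ε-closure:
From J via ε: add F.
From F via ε: add H.
From H via ε: add I.
No new states can be added; the closed set is {F, H, I, J}.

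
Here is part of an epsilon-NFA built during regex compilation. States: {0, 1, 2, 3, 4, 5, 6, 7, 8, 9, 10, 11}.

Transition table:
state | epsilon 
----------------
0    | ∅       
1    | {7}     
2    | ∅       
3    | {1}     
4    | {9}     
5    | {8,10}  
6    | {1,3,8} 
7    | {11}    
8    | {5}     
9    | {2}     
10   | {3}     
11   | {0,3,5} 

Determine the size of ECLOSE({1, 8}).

Start with {1, 8}.
From 1 via epsilon: add 7.
From 8 via epsilon: add 5.
From 5 via epsilon: add 10.
From 7 via epsilon: add 11.
From 10 via epsilon: add 3.
From 11 via epsilon: add 0.
epsilon-closure = {0, 1, 3, 5, 7, 8, 10, 11}, which has 8 states.

8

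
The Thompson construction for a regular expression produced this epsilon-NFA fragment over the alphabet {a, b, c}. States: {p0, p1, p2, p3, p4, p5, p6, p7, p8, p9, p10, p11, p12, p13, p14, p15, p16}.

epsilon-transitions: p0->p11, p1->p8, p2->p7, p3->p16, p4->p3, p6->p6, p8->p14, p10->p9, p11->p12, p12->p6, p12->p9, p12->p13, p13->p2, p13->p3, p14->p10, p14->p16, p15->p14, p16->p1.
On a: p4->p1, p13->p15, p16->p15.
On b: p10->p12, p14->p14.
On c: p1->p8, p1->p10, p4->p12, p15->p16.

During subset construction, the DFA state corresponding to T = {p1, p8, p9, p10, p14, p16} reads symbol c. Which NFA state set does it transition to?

{p1, p8, p9, p10, p14, p16}

p1 on c → {p8, p10}.
No c-transition from p8, p9, p10, p14, p16.
Union after reading c: {p8, p10}.
Now take the epsilon-closure:
From p8 via epsilon: add p14.
From p10 via epsilon: add p9.
From p14 via epsilon: add p16.
From p16 via epsilon: add p1.
No new states can be added; the closed set is {p1, p8, p9, p10, p14, p16}.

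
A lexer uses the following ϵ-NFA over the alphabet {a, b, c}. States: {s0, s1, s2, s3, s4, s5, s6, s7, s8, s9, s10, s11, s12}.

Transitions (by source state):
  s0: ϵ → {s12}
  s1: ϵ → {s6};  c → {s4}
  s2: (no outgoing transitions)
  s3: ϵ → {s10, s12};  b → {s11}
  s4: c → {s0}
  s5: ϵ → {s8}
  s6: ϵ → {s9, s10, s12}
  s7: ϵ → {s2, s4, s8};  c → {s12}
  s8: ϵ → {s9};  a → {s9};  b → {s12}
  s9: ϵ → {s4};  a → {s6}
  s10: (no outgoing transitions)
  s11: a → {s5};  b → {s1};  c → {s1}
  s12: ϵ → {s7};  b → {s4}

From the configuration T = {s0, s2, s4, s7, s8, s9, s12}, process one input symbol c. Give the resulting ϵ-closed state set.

s4 on c → {s0}.
s7 on c → {s12}.
No c-transition from s0, s2, s8, s9, s12.
Union after reading c: {s0, s12}.
Now take the ϵ-closure:
From s12 via ϵ: add s7.
From s7 via ϵ: add s2, s4, s8.
From s8 via ϵ: add s9.
No new states can be added; the closed set is {s0, s2, s4, s7, s8, s9, s12}.

{s0, s2, s4, s7, s8, s9, s12}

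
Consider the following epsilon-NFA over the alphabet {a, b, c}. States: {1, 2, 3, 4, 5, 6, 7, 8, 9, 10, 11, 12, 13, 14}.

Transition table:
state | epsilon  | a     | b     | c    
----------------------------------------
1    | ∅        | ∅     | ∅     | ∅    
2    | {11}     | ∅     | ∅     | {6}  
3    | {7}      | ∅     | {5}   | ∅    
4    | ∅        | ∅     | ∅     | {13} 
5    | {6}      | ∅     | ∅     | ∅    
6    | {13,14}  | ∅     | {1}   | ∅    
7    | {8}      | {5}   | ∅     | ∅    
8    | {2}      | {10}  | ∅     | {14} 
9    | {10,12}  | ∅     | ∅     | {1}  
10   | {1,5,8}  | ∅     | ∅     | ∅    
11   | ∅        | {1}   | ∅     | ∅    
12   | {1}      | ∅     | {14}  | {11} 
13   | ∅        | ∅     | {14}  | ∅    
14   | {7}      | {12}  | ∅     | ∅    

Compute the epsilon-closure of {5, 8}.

{2, 5, 6, 7, 8, 11, 13, 14}

Start with {5, 8}.
From 5 via epsilon: add 6.
From 8 via epsilon: add 2.
From 2 via epsilon: add 11.
From 6 via epsilon: add 13, 14.
From 14 via epsilon: add 7.
No new states can be added; the closed set is {2, 5, 6, 7, 8, 11, 13, 14}.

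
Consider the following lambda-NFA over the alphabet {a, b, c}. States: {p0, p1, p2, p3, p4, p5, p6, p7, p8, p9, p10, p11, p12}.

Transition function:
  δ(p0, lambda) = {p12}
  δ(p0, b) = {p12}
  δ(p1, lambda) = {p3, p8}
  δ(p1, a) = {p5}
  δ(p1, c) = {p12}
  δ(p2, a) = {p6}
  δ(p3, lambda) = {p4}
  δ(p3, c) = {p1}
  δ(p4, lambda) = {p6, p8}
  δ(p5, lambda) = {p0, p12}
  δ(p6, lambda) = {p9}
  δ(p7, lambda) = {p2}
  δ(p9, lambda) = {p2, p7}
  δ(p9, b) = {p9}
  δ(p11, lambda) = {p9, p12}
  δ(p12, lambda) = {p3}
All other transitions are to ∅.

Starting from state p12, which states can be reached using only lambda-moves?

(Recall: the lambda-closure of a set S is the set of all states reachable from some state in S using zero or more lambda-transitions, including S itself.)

Start with {p12}.
From p12 via lambda: add p3.
From p3 via lambda: add p4.
From p4 via lambda: add p6, p8.
From p6 via lambda: add p9.
From p9 via lambda: add p2, p7.
No new states can be added; the closed set is {p2, p3, p4, p6, p7, p8, p9, p12}.

{p2, p3, p4, p6, p7, p8, p9, p12}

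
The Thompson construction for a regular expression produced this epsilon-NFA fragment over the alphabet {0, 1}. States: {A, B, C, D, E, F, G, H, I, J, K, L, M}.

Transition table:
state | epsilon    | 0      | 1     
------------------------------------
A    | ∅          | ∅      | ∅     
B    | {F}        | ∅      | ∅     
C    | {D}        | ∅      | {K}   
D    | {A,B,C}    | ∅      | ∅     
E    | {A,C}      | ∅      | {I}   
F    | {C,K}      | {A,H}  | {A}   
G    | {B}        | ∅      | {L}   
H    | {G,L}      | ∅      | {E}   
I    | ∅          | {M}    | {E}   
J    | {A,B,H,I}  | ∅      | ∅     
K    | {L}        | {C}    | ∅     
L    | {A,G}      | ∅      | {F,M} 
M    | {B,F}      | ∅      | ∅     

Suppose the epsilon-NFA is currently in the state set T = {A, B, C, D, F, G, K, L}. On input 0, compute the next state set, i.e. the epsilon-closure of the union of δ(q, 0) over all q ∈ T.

F on 0 → {A, H}.
K on 0 → {C}.
No 0-transition from A, B, C, D, G, L.
Union after reading 0: {A, C, H}.
Now take the epsilon-closure:
From C via epsilon: add D.
From H via epsilon: add G, L.
From D via epsilon: add B.
From B via epsilon: add F.
From F via epsilon: add K.
No new states can be added; the closed set is {A, B, C, D, F, G, H, K, L}.

{A, B, C, D, F, G, H, K, L}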